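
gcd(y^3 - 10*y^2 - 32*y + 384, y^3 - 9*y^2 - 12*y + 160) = y - 8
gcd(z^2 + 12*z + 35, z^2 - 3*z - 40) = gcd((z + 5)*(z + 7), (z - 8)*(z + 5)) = z + 5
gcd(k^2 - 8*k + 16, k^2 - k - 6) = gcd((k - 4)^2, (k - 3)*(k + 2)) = 1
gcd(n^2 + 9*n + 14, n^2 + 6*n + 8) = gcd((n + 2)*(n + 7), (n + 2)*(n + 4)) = n + 2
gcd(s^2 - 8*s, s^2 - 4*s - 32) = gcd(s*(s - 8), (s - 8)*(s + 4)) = s - 8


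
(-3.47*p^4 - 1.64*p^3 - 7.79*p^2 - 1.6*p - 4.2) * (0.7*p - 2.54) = -2.429*p^5 + 7.6658*p^4 - 1.2874*p^3 + 18.6666*p^2 + 1.124*p + 10.668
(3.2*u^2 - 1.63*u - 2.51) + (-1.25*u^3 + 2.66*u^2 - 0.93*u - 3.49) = -1.25*u^3 + 5.86*u^2 - 2.56*u - 6.0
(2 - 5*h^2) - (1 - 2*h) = -5*h^2 + 2*h + 1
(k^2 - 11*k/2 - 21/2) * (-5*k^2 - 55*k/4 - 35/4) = -5*k^4 + 55*k^3/4 + 955*k^2/8 + 385*k/2 + 735/8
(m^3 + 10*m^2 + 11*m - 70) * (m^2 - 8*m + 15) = m^5 + 2*m^4 - 54*m^3 - 8*m^2 + 725*m - 1050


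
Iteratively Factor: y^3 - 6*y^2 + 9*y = (y - 3)*(y^2 - 3*y) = (y - 3)^2*(y)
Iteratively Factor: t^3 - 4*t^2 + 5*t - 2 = (t - 1)*(t^2 - 3*t + 2) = (t - 1)^2*(t - 2)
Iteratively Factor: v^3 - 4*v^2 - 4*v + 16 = (v - 2)*(v^2 - 2*v - 8) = (v - 2)*(v + 2)*(v - 4)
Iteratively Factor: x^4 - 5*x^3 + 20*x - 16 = (x - 4)*(x^3 - x^2 - 4*x + 4) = (x - 4)*(x + 2)*(x^2 - 3*x + 2) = (x - 4)*(x - 1)*(x + 2)*(x - 2)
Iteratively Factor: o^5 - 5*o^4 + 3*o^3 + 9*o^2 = (o)*(o^4 - 5*o^3 + 3*o^2 + 9*o) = o*(o - 3)*(o^3 - 2*o^2 - 3*o) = o*(o - 3)*(o + 1)*(o^2 - 3*o) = o*(o - 3)^2*(o + 1)*(o)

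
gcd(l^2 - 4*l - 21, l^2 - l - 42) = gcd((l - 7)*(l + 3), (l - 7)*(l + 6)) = l - 7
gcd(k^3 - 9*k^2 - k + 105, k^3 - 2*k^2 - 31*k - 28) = k - 7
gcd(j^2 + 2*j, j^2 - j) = j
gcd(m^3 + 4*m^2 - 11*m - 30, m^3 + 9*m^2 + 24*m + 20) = m^2 + 7*m + 10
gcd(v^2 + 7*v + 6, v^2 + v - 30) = v + 6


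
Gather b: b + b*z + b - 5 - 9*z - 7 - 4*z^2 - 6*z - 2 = b*(z + 2) - 4*z^2 - 15*z - 14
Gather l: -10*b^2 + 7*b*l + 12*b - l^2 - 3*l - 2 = -10*b^2 + 12*b - l^2 + l*(7*b - 3) - 2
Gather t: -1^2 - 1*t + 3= 2 - t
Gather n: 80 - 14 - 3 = 63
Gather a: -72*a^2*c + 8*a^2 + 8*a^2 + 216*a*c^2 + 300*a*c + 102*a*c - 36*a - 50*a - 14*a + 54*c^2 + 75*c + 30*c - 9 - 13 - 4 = a^2*(16 - 72*c) + a*(216*c^2 + 402*c - 100) + 54*c^2 + 105*c - 26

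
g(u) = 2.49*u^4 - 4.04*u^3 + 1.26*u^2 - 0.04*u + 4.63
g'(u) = 9.96*u^3 - 12.12*u^2 + 2.52*u - 0.04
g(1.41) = 5.60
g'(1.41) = 7.34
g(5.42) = 1546.98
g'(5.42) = 1243.41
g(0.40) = 4.62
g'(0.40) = -0.33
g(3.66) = 270.10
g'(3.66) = 335.15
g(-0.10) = 4.65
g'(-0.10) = -0.42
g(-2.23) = 117.36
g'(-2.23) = -176.38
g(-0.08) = 4.64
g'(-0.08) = -0.32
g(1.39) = 5.45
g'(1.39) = 6.79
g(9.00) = 13498.06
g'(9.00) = 6301.76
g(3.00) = 108.46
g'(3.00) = 167.36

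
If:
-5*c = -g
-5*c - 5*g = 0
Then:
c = 0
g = 0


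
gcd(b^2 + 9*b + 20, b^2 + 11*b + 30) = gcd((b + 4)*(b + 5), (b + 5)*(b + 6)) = b + 5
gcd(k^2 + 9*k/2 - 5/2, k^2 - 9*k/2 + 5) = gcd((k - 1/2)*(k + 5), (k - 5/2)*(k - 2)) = 1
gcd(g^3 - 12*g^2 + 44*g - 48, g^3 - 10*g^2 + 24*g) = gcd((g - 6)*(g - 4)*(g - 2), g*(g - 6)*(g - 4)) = g^2 - 10*g + 24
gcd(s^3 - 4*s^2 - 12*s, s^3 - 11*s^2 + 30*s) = s^2 - 6*s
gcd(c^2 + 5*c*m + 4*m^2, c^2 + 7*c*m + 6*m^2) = c + m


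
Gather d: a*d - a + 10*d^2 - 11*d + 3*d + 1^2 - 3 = -a + 10*d^2 + d*(a - 8) - 2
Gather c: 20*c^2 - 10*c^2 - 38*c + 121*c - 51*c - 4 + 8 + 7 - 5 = 10*c^2 + 32*c + 6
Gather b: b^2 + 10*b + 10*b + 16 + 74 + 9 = b^2 + 20*b + 99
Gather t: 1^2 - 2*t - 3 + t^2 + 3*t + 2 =t^2 + t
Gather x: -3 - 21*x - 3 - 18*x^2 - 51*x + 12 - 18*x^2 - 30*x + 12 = -36*x^2 - 102*x + 18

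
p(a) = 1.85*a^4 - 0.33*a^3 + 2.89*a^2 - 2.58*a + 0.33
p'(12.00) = 12711.42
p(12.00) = 38176.89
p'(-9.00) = -5529.39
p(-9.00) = 12636.06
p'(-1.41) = -33.44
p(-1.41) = 17.95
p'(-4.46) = -704.55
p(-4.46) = 830.60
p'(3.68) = 374.07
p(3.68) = 352.81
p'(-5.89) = -1583.06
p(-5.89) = 2409.77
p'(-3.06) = -241.57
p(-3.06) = 206.94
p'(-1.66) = -48.75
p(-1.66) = 28.13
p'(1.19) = 15.37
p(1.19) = 4.51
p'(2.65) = 143.50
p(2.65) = 98.88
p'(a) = 7.4*a^3 - 0.99*a^2 + 5.78*a - 2.58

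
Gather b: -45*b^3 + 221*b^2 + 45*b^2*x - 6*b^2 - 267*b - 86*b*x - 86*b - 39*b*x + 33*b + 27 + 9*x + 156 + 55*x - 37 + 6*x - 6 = -45*b^3 + b^2*(45*x + 215) + b*(-125*x - 320) + 70*x + 140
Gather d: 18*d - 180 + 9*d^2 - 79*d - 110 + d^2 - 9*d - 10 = 10*d^2 - 70*d - 300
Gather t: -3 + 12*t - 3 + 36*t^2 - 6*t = 36*t^2 + 6*t - 6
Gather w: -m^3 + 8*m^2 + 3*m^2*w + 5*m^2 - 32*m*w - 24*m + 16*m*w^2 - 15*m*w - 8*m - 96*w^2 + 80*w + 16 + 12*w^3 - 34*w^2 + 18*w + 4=-m^3 + 13*m^2 - 32*m + 12*w^3 + w^2*(16*m - 130) + w*(3*m^2 - 47*m + 98) + 20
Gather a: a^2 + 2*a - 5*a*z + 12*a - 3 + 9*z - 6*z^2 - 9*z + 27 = a^2 + a*(14 - 5*z) - 6*z^2 + 24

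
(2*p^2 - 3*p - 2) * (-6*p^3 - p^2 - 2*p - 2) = -12*p^5 + 16*p^4 + 11*p^3 + 4*p^2 + 10*p + 4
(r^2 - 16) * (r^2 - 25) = r^4 - 41*r^2 + 400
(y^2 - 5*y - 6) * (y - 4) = y^3 - 9*y^2 + 14*y + 24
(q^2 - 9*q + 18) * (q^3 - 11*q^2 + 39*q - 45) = q^5 - 20*q^4 + 156*q^3 - 594*q^2 + 1107*q - 810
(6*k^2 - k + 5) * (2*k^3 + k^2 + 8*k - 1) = 12*k^5 + 4*k^4 + 57*k^3 - 9*k^2 + 41*k - 5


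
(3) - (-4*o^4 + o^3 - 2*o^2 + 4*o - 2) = 4*o^4 - o^3 + 2*o^2 - 4*o + 5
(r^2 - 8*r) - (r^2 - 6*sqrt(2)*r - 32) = -8*r + 6*sqrt(2)*r + 32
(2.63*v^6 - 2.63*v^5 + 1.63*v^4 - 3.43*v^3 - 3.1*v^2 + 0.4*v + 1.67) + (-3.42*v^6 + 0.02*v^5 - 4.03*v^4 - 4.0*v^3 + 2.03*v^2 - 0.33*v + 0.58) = -0.79*v^6 - 2.61*v^5 - 2.4*v^4 - 7.43*v^3 - 1.07*v^2 + 0.07*v + 2.25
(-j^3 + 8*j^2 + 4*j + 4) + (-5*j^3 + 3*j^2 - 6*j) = -6*j^3 + 11*j^2 - 2*j + 4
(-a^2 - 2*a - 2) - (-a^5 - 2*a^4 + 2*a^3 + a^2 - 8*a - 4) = a^5 + 2*a^4 - 2*a^3 - 2*a^2 + 6*a + 2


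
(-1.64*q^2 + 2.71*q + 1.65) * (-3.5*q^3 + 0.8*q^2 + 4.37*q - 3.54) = 5.74*q^5 - 10.797*q^4 - 10.7738*q^3 + 18.9683*q^2 - 2.3829*q - 5.841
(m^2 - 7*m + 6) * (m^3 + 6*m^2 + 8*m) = m^5 - m^4 - 28*m^3 - 20*m^2 + 48*m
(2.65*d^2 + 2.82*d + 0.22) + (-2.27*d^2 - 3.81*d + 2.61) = 0.38*d^2 - 0.99*d + 2.83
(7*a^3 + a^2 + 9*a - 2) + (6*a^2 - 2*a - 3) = 7*a^3 + 7*a^2 + 7*a - 5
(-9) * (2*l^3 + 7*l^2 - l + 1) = -18*l^3 - 63*l^2 + 9*l - 9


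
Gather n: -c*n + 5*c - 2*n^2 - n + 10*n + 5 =5*c - 2*n^2 + n*(9 - c) + 5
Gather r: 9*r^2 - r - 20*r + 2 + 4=9*r^2 - 21*r + 6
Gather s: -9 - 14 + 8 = -15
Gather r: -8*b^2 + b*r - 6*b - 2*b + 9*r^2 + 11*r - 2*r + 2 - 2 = -8*b^2 - 8*b + 9*r^2 + r*(b + 9)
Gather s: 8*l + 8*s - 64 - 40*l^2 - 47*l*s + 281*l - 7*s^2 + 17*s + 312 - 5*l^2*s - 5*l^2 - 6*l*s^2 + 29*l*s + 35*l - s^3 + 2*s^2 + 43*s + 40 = -45*l^2 + 324*l - s^3 + s^2*(-6*l - 5) + s*(-5*l^2 - 18*l + 68) + 288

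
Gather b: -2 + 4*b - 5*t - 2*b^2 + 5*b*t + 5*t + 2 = -2*b^2 + b*(5*t + 4)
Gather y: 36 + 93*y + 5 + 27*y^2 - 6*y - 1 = 27*y^2 + 87*y + 40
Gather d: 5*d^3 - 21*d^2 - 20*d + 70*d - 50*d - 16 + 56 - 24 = 5*d^3 - 21*d^2 + 16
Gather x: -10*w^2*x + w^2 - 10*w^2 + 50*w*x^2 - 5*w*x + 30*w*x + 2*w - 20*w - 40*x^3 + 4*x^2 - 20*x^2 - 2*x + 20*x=-9*w^2 - 18*w - 40*x^3 + x^2*(50*w - 16) + x*(-10*w^2 + 25*w + 18)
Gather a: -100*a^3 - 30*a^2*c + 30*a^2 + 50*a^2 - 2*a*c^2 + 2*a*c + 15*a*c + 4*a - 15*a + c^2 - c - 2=-100*a^3 + a^2*(80 - 30*c) + a*(-2*c^2 + 17*c - 11) + c^2 - c - 2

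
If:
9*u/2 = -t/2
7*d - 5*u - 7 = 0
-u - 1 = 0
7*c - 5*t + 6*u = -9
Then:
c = 6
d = 2/7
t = 9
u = -1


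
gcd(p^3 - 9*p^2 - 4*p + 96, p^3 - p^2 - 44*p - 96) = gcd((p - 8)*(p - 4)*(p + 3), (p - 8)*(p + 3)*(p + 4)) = p^2 - 5*p - 24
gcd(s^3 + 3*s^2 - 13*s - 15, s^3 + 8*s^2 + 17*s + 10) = s^2 + 6*s + 5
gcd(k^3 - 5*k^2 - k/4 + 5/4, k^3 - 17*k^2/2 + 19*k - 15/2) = k^2 - 11*k/2 + 5/2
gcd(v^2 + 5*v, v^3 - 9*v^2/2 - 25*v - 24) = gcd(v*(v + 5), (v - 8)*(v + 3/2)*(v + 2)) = 1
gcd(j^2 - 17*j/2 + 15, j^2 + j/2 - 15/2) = j - 5/2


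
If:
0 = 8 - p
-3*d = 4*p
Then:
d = -32/3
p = 8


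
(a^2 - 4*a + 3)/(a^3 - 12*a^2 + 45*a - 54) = (a - 1)/(a^2 - 9*a + 18)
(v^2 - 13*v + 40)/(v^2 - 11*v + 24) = (v - 5)/(v - 3)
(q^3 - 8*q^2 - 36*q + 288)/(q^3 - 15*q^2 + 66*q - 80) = (q^2 - 36)/(q^2 - 7*q + 10)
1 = 1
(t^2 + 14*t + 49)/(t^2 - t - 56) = (t + 7)/(t - 8)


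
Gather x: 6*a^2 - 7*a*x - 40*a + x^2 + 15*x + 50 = 6*a^2 - 40*a + x^2 + x*(15 - 7*a) + 50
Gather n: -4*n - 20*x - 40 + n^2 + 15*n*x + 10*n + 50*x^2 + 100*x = n^2 + n*(15*x + 6) + 50*x^2 + 80*x - 40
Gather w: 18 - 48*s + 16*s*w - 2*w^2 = 16*s*w - 48*s - 2*w^2 + 18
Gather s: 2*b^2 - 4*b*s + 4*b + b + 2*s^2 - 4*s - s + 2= 2*b^2 + 5*b + 2*s^2 + s*(-4*b - 5) + 2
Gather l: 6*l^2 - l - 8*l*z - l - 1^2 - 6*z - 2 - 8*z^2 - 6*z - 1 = 6*l^2 + l*(-8*z - 2) - 8*z^2 - 12*z - 4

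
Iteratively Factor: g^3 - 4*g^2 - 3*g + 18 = (g + 2)*(g^2 - 6*g + 9) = (g - 3)*(g + 2)*(g - 3)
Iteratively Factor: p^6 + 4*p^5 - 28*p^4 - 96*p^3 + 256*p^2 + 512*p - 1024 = (p - 2)*(p^5 + 6*p^4 - 16*p^3 - 128*p^2 + 512) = (p - 2)^2*(p^4 + 8*p^3 - 128*p - 256) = (p - 2)^2*(p + 4)*(p^3 + 4*p^2 - 16*p - 64) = (p - 2)^2*(p + 4)^2*(p^2 - 16) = (p - 4)*(p - 2)^2*(p + 4)^2*(p + 4)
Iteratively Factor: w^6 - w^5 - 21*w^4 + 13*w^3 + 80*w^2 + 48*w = (w - 4)*(w^5 + 3*w^4 - 9*w^3 - 23*w^2 - 12*w) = (w - 4)*(w + 1)*(w^4 + 2*w^3 - 11*w^2 - 12*w) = (w - 4)*(w - 3)*(w + 1)*(w^3 + 5*w^2 + 4*w) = w*(w - 4)*(w - 3)*(w + 1)*(w^2 + 5*w + 4) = w*(w - 4)*(w - 3)*(w + 1)*(w + 4)*(w + 1)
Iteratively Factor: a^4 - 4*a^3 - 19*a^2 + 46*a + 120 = (a + 3)*(a^3 - 7*a^2 + 2*a + 40) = (a + 2)*(a + 3)*(a^2 - 9*a + 20) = (a - 4)*(a + 2)*(a + 3)*(a - 5)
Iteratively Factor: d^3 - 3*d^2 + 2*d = (d - 1)*(d^2 - 2*d) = d*(d - 1)*(d - 2)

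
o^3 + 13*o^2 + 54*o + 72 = (o + 3)*(o + 4)*(o + 6)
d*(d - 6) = d^2 - 6*d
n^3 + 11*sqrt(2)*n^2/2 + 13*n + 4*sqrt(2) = (n + sqrt(2)/2)*(n + sqrt(2))*(n + 4*sqrt(2))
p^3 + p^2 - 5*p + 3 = (p - 1)^2*(p + 3)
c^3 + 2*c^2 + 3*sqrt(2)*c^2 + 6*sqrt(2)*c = c*(c + 2)*(c + 3*sqrt(2))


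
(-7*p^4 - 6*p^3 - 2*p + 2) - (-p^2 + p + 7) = -7*p^4 - 6*p^3 + p^2 - 3*p - 5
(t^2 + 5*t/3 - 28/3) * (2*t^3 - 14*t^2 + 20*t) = 2*t^5 - 32*t^4/3 - 22*t^3 + 164*t^2 - 560*t/3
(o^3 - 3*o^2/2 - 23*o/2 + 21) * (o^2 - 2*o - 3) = o^5 - 7*o^4/2 - 23*o^3/2 + 97*o^2/2 - 15*o/2 - 63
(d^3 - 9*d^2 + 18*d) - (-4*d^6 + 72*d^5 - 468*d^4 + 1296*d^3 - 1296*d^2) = 4*d^6 - 72*d^5 + 468*d^4 - 1295*d^3 + 1287*d^2 + 18*d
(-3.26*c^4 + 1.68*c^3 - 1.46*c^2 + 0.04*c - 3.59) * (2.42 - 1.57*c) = 5.1182*c^5 - 10.5268*c^4 + 6.3578*c^3 - 3.596*c^2 + 5.7331*c - 8.6878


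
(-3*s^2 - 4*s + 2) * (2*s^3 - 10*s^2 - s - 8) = -6*s^5 + 22*s^4 + 47*s^3 + 8*s^2 + 30*s - 16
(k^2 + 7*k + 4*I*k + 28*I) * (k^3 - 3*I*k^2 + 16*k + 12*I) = k^5 + 7*k^4 + I*k^4 + 28*k^3 + 7*I*k^3 + 196*k^2 + 76*I*k^2 - 48*k + 532*I*k - 336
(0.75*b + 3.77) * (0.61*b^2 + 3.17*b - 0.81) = 0.4575*b^3 + 4.6772*b^2 + 11.3434*b - 3.0537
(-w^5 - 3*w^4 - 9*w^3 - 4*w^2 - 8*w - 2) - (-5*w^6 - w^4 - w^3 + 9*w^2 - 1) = 5*w^6 - w^5 - 2*w^4 - 8*w^3 - 13*w^2 - 8*w - 1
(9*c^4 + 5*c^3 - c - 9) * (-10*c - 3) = -90*c^5 - 77*c^4 - 15*c^3 + 10*c^2 + 93*c + 27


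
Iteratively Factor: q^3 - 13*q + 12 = (q - 3)*(q^2 + 3*q - 4) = (q - 3)*(q + 4)*(q - 1)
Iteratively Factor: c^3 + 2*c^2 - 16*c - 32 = (c - 4)*(c^2 + 6*c + 8) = (c - 4)*(c + 4)*(c + 2)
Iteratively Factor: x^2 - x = (x)*(x - 1)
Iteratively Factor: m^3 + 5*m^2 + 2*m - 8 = (m + 2)*(m^2 + 3*m - 4) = (m + 2)*(m + 4)*(m - 1)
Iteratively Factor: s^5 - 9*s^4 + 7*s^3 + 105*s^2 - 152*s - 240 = (s - 5)*(s^4 - 4*s^3 - 13*s^2 + 40*s + 48) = (s - 5)*(s - 4)*(s^3 - 13*s - 12) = (s - 5)*(s - 4)*(s + 1)*(s^2 - s - 12) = (s - 5)*(s - 4)^2*(s + 1)*(s + 3)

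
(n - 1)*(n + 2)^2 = n^3 + 3*n^2 - 4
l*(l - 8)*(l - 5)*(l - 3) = l^4 - 16*l^3 + 79*l^2 - 120*l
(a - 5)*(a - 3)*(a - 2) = a^3 - 10*a^2 + 31*a - 30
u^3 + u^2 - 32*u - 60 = (u - 6)*(u + 2)*(u + 5)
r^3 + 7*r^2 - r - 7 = (r - 1)*(r + 1)*(r + 7)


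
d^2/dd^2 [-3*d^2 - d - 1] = -6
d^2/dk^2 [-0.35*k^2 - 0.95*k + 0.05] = -0.700000000000000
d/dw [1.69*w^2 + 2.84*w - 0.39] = 3.38*w + 2.84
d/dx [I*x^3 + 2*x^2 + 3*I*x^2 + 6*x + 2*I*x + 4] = 3*I*x^2 + x*(4 + 6*I) + 6 + 2*I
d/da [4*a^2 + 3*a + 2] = 8*a + 3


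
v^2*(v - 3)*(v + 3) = v^4 - 9*v^2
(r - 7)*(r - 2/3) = r^2 - 23*r/3 + 14/3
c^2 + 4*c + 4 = (c + 2)^2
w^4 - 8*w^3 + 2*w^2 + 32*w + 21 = (w - 7)*(w - 3)*(w + 1)^2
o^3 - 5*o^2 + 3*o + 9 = (o - 3)^2*(o + 1)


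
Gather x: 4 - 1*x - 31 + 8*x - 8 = 7*x - 35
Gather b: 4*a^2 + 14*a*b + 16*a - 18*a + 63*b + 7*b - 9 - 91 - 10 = 4*a^2 - 2*a + b*(14*a + 70) - 110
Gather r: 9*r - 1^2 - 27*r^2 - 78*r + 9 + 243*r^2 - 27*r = 216*r^2 - 96*r + 8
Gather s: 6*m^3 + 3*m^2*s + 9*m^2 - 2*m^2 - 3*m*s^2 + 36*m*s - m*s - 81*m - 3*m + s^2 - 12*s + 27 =6*m^3 + 7*m^2 - 84*m + s^2*(1 - 3*m) + s*(3*m^2 + 35*m - 12) + 27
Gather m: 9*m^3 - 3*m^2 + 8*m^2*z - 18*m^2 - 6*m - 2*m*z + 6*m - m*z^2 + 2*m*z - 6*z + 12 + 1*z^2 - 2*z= 9*m^3 + m^2*(8*z - 21) - m*z^2 + z^2 - 8*z + 12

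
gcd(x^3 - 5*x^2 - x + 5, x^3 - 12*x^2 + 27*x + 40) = x^2 - 4*x - 5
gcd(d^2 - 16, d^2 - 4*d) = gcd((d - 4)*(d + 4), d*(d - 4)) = d - 4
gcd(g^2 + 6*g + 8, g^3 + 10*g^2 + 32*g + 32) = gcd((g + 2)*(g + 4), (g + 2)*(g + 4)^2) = g^2 + 6*g + 8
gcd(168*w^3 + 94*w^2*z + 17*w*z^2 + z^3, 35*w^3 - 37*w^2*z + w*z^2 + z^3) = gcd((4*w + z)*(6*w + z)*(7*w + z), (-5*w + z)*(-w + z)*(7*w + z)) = 7*w + z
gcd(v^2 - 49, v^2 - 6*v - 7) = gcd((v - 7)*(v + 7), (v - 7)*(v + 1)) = v - 7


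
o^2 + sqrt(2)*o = o*(o + sqrt(2))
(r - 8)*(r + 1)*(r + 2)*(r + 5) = r^4 - 47*r^2 - 126*r - 80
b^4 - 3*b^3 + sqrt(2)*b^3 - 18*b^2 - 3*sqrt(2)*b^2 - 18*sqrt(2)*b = b*(b - 6)*(b + 3)*(b + sqrt(2))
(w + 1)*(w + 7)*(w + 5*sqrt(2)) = w^3 + 5*sqrt(2)*w^2 + 8*w^2 + 7*w + 40*sqrt(2)*w + 35*sqrt(2)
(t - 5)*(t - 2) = t^2 - 7*t + 10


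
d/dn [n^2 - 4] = 2*n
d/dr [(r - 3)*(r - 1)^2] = (r - 1)*(3*r - 7)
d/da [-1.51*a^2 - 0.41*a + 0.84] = -3.02*a - 0.41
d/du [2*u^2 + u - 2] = 4*u + 1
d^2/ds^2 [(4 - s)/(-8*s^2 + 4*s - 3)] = 8*(3*(3 - 2*s)*(8*s^2 - 4*s + 3) + 4*(s - 4)*(4*s - 1)^2)/(8*s^2 - 4*s + 3)^3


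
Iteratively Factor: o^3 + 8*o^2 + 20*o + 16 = (o + 2)*(o^2 + 6*o + 8) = (o + 2)^2*(o + 4)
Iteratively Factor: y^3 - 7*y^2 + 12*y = (y - 4)*(y^2 - 3*y) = y*(y - 4)*(y - 3)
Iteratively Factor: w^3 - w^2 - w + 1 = (w + 1)*(w^2 - 2*w + 1) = (w - 1)*(w + 1)*(w - 1)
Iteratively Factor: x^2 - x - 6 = (x - 3)*(x + 2)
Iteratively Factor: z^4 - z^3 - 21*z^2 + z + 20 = (z - 5)*(z^3 + 4*z^2 - z - 4) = (z - 5)*(z + 4)*(z^2 - 1) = (z - 5)*(z - 1)*(z + 4)*(z + 1)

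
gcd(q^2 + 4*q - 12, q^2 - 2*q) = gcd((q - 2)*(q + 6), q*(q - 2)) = q - 2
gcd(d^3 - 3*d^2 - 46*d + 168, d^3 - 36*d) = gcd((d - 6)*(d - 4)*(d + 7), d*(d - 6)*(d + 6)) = d - 6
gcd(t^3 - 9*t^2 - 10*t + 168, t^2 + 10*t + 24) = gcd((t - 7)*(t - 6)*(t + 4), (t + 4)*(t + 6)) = t + 4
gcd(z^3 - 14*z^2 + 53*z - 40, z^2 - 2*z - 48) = z - 8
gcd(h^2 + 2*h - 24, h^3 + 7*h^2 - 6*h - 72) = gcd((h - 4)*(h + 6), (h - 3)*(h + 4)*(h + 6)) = h + 6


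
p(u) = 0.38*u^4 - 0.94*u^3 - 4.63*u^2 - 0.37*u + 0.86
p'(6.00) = 170.87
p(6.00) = 121.40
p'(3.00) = -12.49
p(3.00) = -36.52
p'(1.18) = -12.73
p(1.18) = -6.83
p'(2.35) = -17.98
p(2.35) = -26.19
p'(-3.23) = -51.10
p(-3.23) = 26.79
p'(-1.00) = 4.55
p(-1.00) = -2.08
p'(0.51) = -5.62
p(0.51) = -0.63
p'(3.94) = 12.34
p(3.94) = -38.39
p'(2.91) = -13.74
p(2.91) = -35.34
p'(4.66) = 49.06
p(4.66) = -17.33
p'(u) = 1.52*u^3 - 2.82*u^2 - 9.26*u - 0.37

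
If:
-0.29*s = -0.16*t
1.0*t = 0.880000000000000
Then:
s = 0.49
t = 0.88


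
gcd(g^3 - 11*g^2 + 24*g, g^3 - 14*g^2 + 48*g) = g^2 - 8*g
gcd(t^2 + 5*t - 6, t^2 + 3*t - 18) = t + 6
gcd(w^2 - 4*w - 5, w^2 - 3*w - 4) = w + 1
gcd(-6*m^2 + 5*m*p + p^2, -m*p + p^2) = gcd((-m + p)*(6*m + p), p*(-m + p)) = -m + p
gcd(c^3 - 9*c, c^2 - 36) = 1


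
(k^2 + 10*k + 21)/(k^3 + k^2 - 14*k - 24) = (k + 7)/(k^2 - 2*k - 8)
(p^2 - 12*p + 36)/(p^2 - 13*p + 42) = (p - 6)/(p - 7)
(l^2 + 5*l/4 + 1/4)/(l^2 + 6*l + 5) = (l + 1/4)/(l + 5)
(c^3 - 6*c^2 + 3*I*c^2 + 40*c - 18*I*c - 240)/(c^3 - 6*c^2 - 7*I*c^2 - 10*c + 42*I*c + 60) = (c + 8*I)/(c - 2*I)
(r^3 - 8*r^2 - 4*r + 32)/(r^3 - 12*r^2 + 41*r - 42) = (r^2 - 6*r - 16)/(r^2 - 10*r + 21)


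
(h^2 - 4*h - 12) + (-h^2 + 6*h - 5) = 2*h - 17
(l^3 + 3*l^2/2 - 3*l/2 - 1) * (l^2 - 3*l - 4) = l^5 - 3*l^4/2 - 10*l^3 - 5*l^2/2 + 9*l + 4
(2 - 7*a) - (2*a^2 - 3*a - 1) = -2*a^2 - 4*a + 3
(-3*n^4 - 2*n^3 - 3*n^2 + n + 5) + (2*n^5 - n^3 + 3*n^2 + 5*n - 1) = 2*n^5 - 3*n^4 - 3*n^3 + 6*n + 4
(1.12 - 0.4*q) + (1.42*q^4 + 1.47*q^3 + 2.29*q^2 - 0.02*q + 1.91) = 1.42*q^4 + 1.47*q^3 + 2.29*q^2 - 0.42*q + 3.03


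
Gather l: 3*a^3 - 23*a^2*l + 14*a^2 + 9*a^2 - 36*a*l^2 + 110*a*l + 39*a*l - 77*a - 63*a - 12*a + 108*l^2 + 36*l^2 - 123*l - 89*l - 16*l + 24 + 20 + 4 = 3*a^3 + 23*a^2 - 152*a + l^2*(144 - 36*a) + l*(-23*a^2 + 149*a - 228) + 48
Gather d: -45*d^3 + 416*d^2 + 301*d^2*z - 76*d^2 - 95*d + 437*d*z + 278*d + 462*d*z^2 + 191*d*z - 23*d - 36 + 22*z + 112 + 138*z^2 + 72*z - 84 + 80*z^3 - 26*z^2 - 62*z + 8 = -45*d^3 + d^2*(301*z + 340) + d*(462*z^2 + 628*z + 160) + 80*z^3 + 112*z^2 + 32*z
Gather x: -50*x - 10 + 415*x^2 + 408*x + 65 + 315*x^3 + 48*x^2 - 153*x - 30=315*x^3 + 463*x^2 + 205*x + 25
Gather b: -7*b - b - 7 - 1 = -8*b - 8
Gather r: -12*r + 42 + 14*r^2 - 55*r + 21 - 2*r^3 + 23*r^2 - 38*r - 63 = -2*r^3 + 37*r^2 - 105*r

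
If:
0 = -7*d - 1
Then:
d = -1/7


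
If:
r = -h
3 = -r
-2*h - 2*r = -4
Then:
No Solution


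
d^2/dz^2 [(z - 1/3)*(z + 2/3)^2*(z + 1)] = 12*z^2 + 12*z + 2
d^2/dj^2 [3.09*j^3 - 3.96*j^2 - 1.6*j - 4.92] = 18.54*j - 7.92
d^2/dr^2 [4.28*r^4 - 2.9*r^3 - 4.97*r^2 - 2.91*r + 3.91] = 51.36*r^2 - 17.4*r - 9.94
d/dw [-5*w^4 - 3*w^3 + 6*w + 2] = -20*w^3 - 9*w^2 + 6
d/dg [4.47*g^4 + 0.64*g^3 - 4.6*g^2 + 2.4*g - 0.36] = 17.88*g^3 + 1.92*g^2 - 9.2*g + 2.4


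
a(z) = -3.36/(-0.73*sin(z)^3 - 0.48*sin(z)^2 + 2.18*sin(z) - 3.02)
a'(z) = -3.36*(2.19*sin(z)^2*cos(z) + 0.96*sin(z)*cos(z) - 2.18*cos(z))/(-0.73*sin(z)^3 - 0.48*sin(z)^2 + 2.18*sin(z) - 3.02)^2 = (-7.3584*sin(z)^2 - 3.2256*sin(z) + 7.3248)*cos(z)/(0.73*sin(z)^3 + 0.48*sin(z)^2 - 2.18*sin(z) + 3.02)^2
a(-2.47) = 0.77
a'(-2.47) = -0.26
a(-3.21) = 1.17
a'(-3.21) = -0.85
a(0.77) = 1.70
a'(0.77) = 0.28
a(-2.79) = 0.88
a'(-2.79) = -0.49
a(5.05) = 0.69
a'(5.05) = 0.05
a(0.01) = 1.12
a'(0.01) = 0.81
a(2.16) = 1.72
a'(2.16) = 0.06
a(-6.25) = 1.14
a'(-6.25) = 0.83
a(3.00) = 1.23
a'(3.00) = -0.90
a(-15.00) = 0.76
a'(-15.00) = -0.24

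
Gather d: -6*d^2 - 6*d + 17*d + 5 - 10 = -6*d^2 + 11*d - 5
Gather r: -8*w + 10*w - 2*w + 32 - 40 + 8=0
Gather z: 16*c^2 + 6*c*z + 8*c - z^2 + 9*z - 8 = 16*c^2 + 8*c - z^2 + z*(6*c + 9) - 8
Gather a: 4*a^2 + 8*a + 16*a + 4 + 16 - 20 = 4*a^2 + 24*a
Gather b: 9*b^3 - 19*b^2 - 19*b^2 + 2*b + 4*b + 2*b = 9*b^3 - 38*b^2 + 8*b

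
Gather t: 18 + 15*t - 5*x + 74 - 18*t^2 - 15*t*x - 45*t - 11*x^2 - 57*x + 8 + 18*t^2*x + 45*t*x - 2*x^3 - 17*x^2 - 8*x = t^2*(18*x - 18) + t*(30*x - 30) - 2*x^3 - 28*x^2 - 70*x + 100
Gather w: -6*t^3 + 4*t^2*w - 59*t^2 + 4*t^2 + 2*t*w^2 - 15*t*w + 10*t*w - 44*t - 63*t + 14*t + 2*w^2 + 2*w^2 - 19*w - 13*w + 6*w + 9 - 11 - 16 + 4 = -6*t^3 - 55*t^2 - 93*t + w^2*(2*t + 4) + w*(4*t^2 - 5*t - 26) - 14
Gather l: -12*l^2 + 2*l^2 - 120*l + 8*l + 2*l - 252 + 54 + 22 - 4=-10*l^2 - 110*l - 180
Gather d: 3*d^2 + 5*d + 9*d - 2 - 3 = 3*d^2 + 14*d - 5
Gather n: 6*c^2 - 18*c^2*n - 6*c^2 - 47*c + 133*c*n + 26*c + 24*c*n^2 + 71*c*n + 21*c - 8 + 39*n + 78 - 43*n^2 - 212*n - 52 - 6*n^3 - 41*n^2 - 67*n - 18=-6*n^3 + n^2*(24*c - 84) + n*(-18*c^2 + 204*c - 240)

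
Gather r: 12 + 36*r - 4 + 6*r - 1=42*r + 7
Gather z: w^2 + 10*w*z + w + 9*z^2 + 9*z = w^2 + w + 9*z^2 + z*(10*w + 9)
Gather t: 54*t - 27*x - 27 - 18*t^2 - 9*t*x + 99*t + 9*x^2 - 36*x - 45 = -18*t^2 + t*(153 - 9*x) + 9*x^2 - 63*x - 72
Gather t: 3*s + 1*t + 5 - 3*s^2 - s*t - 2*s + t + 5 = -3*s^2 + s + t*(2 - s) + 10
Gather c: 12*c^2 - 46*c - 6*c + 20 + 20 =12*c^2 - 52*c + 40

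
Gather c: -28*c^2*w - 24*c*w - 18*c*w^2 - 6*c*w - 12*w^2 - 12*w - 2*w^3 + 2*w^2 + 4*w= -28*c^2*w + c*(-18*w^2 - 30*w) - 2*w^3 - 10*w^2 - 8*w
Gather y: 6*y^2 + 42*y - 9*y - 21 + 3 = 6*y^2 + 33*y - 18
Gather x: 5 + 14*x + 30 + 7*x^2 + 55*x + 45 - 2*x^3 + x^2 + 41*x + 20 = -2*x^3 + 8*x^2 + 110*x + 100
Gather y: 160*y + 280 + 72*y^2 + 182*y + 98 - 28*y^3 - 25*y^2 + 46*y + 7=-28*y^3 + 47*y^2 + 388*y + 385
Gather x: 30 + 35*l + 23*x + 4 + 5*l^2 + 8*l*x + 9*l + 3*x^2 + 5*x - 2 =5*l^2 + 44*l + 3*x^2 + x*(8*l + 28) + 32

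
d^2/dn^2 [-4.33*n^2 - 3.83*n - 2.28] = -8.66000000000000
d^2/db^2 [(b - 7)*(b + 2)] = 2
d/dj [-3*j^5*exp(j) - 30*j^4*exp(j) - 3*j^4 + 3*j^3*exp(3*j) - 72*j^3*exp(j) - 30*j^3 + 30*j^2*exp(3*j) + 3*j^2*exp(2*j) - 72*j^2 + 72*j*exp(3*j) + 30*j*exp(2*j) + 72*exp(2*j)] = -3*j^5*exp(j) - 45*j^4*exp(j) + 9*j^3*exp(3*j) - 192*j^3*exp(j) - 12*j^3 + 99*j^2*exp(3*j) + 6*j^2*exp(2*j) - 216*j^2*exp(j) - 90*j^2 + 276*j*exp(3*j) + 66*j*exp(2*j) - 144*j + 72*exp(3*j) + 174*exp(2*j)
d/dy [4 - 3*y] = -3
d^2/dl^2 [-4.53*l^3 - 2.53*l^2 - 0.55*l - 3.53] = -27.18*l - 5.06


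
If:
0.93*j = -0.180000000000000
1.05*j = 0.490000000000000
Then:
No Solution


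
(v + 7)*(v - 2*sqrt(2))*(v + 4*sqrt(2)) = v^3 + 2*sqrt(2)*v^2 + 7*v^2 - 16*v + 14*sqrt(2)*v - 112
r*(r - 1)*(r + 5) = r^3 + 4*r^2 - 5*r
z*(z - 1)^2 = z^3 - 2*z^2 + z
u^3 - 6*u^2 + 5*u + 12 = (u - 4)*(u - 3)*(u + 1)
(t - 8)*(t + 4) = t^2 - 4*t - 32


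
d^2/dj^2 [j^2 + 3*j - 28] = 2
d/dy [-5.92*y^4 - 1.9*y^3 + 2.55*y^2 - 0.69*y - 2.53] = -23.68*y^3 - 5.7*y^2 + 5.1*y - 0.69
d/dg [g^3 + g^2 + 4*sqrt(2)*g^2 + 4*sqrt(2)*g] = 3*g^2 + 2*g + 8*sqrt(2)*g + 4*sqrt(2)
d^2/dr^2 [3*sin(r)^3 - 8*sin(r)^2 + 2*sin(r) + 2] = -27*sin(r)^3 + 32*sin(r)^2 + 16*sin(r) - 16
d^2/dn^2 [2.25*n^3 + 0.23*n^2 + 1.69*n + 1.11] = 13.5*n + 0.46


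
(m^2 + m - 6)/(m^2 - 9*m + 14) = (m + 3)/(m - 7)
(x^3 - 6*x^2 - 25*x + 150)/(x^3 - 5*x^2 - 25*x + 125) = (x - 6)/(x - 5)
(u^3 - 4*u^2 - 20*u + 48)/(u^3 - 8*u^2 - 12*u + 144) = (u - 2)/(u - 6)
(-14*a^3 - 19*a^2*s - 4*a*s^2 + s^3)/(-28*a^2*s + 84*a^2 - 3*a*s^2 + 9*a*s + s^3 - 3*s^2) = (2*a^2 + 3*a*s + s^2)/(4*a*s - 12*a + s^2 - 3*s)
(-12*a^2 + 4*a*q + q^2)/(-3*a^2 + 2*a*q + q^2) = (-12*a^2 + 4*a*q + q^2)/(-3*a^2 + 2*a*q + q^2)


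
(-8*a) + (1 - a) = 1 - 9*a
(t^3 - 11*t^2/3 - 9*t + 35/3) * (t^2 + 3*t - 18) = t^5 - 2*t^4/3 - 38*t^3 + 152*t^2/3 + 197*t - 210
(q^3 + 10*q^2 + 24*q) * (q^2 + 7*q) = q^5 + 17*q^4 + 94*q^3 + 168*q^2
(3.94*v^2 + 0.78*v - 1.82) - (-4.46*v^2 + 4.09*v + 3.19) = 8.4*v^2 - 3.31*v - 5.01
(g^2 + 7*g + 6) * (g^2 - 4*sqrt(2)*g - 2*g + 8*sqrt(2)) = g^4 - 4*sqrt(2)*g^3 + 5*g^3 - 20*sqrt(2)*g^2 - 8*g^2 - 12*g + 32*sqrt(2)*g + 48*sqrt(2)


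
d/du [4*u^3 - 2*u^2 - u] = 12*u^2 - 4*u - 1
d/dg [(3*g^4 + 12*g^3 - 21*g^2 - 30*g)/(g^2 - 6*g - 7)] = 6*(g^3 - 9*g^2 - 21*g + 35)/(g^2 - 14*g + 49)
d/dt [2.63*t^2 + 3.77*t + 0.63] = 5.26*t + 3.77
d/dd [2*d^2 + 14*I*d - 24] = 4*d + 14*I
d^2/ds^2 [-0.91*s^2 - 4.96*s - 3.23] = -1.82000000000000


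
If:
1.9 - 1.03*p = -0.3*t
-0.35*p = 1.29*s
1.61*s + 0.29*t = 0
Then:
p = 3.29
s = -0.89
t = 4.95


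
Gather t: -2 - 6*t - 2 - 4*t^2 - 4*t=-4*t^2 - 10*t - 4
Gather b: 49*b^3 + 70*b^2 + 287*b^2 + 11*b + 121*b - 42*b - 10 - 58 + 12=49*b^3 + 357*b^2 + 90*b - 56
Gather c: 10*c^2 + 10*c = 10*c^2 + 10*c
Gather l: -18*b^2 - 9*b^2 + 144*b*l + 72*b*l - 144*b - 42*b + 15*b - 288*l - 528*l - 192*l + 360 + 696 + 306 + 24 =-27*b^2 - 171*b + l*(216*b - 1008) + 1386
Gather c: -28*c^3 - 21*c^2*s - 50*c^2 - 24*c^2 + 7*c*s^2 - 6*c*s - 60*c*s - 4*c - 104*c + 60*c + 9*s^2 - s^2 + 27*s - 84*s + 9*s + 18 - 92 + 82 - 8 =-28*c^3 + c^2*(-21*s - 74) + c*(7*s^2 - 66*s - 48) + 8*s^2 - 48*s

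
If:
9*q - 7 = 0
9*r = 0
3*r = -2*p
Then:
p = 0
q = 7/9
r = 0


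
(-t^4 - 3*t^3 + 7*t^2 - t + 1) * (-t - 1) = t^5 + 4*t^4 - 4*t^3 - 6*t^2 - 1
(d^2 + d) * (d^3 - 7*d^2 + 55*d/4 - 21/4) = d^5 - 6*d^4 + 27*d^3/4 + 17*d^2/2 - 21*d/4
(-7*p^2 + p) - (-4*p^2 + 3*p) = -3*p^2 - 2*p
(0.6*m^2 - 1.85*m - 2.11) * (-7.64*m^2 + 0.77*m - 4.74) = -4.584*m^4 + 14.596*m^3 + 11.8519*m^2 + 7.1443*m + 10.0014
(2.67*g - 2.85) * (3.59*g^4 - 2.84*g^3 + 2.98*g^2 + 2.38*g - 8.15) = 9.5853*g^5 - 17.8143*g^4 + 16.0506*g^3 - 2.1384*g^2 - 28.5435*g + 23.2275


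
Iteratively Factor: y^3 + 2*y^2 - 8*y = (y - 2)*(y^2 + 4*y) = y*(y - 2)*(y + 4)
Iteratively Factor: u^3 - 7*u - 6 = (u + 1)*(u^2 - u - 6) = (u - 3)*(u + 1)*(u + 2)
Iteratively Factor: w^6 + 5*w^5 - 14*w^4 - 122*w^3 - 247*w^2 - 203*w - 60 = (w + 1)*(w^5 + 4*w^4 - 18*w^3 - 104*w^2 - 143*w - 60) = (w + 1)^2*(w^4 + 3*w^3 - 21*w^2 - 83*w - 60) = (w + 1)^3*(w^3 + 2*w^2 - 23*w - 60) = (w - 5)*(w + 1)^3*(w^2 + 7*w + 12) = (w - 5)*(w + 1)^3*(w + 4)*(w + 3)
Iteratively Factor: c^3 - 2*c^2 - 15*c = (c)*(c^2 - 2*c - 15) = c*(c - 5)*(c + 3)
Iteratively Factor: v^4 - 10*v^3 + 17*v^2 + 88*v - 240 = (v + 3)*(v^3 - 13*v^2 + 56*v - 80) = (v - 4)*(v + 3)*(v^2 - 9*v + 20) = (v - 4)^2*(v + 3)*(v - 5)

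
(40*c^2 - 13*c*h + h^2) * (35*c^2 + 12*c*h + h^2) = 1400*c^4 + 25*c^3*h - 81*c^2*h^2 - c*h^3 + h^4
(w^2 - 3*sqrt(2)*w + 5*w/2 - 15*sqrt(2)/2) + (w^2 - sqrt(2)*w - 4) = 2*w^2 - 4*sqrt(2)*w + 5*w/2 - 15*sqrt(2)/2 - 4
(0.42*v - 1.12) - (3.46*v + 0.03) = -3.04*v - 1.15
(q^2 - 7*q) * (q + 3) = q^3 - 4*q^2 - 21*q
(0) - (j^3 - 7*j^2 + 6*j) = -j^3 + 7*j^2 - 6*j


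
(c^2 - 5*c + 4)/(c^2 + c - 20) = (c - 1)/(c + 5)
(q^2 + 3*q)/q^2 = (q + 3)/q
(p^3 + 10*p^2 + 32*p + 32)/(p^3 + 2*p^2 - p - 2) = (p^2 + 8*p + 16)/(p^2 - 1)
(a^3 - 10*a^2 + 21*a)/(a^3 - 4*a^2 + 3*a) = (a - 7)/(a - 1)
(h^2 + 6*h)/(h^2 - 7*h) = (h + 6)/(h - 7)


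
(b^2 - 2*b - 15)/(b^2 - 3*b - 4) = (-b^2 + 2*b + 15)/(-b^2 + 3*b + 4)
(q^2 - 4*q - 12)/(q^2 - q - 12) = (-q^2 + 4*q + 12)/(-q^2 + q + 12)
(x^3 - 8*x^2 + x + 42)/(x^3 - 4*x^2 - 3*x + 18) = (x - 7)/(x - 3)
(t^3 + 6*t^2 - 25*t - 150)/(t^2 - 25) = t + 6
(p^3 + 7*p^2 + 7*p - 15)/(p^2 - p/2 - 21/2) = 2*(p^2 + 4*p - 5)/(2*p - 7)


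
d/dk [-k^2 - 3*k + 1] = -2*k - 3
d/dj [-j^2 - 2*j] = -2*j - 2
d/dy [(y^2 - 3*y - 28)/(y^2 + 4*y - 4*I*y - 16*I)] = (7 - 4*I)/(y^2 - 8*I*y - 16)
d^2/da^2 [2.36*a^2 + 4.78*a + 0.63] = 4.72000000000000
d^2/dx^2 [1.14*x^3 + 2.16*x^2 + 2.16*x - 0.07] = 6.84*x + 4.32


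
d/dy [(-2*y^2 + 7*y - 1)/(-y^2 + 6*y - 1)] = (-5*y^2 + 2*y - 1)/(y^4 - 12*y^3 + 38*y^2 - 12*y + 1)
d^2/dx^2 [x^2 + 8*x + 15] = 2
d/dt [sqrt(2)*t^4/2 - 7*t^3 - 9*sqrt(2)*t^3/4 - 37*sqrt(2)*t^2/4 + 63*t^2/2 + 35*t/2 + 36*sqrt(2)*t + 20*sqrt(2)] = 2*sqrt(2)*t^3 - 21*t^2 - 27*sqrt(2)*t^2/4 - 37*sqrt(2)*t/2 + 63*t + 35/2 + 36*sqrt(2)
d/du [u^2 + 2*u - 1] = 2*u + 2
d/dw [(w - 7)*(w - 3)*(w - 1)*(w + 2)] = 4*w^3 - 27*w^2 + 18*w + 41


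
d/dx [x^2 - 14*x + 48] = 2*x - 14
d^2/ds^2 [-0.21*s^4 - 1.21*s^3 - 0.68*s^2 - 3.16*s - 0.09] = -2.52*s^2 - 7.26*s - 1.36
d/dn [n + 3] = 1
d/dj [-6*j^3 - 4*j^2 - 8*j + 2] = -18*j^2 - 8*j - 8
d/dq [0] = 0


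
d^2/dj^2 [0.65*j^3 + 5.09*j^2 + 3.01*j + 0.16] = 3.9*j + 10.18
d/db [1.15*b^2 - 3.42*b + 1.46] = 2.3*b - 3.42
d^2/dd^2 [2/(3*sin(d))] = 2*(cos(d)^2 + 1)/(3*sin(d)^3)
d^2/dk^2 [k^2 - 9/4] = 2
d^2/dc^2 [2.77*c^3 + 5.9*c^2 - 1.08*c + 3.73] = 16.62*c + 11.8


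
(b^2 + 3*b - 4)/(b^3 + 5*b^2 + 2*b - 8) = 1/(b + 2)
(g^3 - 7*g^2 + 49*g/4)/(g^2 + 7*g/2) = (4*g^2 - 28*g + 49)/(2*(2*g + 7))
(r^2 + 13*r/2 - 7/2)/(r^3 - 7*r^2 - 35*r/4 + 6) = 2*(r + 7)/(2*r^2 - 13*r - 24)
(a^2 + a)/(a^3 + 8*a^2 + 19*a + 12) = a/(a^2 + 7*a + 12)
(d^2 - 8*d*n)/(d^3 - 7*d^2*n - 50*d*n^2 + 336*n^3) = d/(d^2 + d*n - 42*n^2)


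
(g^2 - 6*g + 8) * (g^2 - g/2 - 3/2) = g^4 - 13*g^3/2 + 19*g^2/2 + 5*g - 12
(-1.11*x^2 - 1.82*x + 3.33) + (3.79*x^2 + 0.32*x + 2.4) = 2.68*x^2 - 1.5*x + 5.73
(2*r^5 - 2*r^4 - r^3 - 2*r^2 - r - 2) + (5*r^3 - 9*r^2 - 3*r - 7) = 2*r^5 - 2*r^4 + 4*r^3 - 11*r^2 - 4*r - 9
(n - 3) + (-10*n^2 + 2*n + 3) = -10*n^2 + 3*n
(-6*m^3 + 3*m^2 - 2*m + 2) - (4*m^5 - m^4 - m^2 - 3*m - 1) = -4*m^5 + m^4 - 6*m^3 + 4*m^2 + m + 3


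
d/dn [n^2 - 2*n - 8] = 2*n - 2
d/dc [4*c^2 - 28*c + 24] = 8*c - 28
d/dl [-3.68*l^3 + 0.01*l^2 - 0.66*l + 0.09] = -11.04*l^2 + 0.02*l - 0.66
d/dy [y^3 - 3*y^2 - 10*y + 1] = 3*y^2 - 6*y - 10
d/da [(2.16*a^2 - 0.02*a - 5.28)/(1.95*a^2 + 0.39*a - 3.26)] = (0.8814*a^2 + 6.5088*a + 2.1244)/(3.8025*a^4 + 1.521*a^3 - 12.5619*a^2 - 2.5428*a + 10.6276)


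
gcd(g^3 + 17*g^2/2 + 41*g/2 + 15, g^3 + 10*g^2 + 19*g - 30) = g + 5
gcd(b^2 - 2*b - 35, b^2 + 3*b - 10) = b + 5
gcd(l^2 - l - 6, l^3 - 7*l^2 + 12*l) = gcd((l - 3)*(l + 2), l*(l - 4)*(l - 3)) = l - 3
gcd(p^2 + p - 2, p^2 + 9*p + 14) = p + 2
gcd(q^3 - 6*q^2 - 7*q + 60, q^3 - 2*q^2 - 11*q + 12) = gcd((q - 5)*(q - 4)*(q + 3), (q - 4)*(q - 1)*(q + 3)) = q^2 - q - 12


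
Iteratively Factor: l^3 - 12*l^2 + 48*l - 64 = (l - 4)*(l^2 - 8*l + 16) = (l - 4)^2*(l - 4)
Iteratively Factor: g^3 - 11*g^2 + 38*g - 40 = (g - 2)*(g^2 - 9*g + 20) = (g - 4)*(g - 2)*(g - 5)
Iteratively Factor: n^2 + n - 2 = (n - 1)*(n + 2)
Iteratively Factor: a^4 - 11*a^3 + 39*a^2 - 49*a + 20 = (a - 1)*(a^3 - 10*a^2 + 29*a - 20) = (a - 4)*(a - 1)*(a^2 - 6*a + 5) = (a - 5)*(a - 4)*(a - 1)*(a - 1)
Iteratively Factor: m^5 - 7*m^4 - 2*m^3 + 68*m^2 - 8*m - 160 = (m - 5)*(m^4 - 2*m^3 - 12*m^2 + 8*m + 32) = (m - 5)*(m - 2)*(m^3 - 12*m - 16) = (m - 5)*(m - 2)*(m + 2)*(m^2 - 2*m - 8) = (m - 5)*(m - 2)*(m + 2)^2*(m - 4)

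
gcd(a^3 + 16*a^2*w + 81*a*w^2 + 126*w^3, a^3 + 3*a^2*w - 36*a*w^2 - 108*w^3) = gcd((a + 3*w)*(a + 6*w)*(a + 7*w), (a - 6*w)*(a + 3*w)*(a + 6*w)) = a^2 + 9*a*w + 18*w^2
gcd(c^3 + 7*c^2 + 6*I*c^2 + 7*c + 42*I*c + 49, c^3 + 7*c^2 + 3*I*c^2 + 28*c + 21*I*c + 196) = c^2 + c*(7 + 7*I) + 49*I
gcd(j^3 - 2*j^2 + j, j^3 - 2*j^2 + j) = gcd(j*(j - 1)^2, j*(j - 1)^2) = j^3 - 2*j^2 + j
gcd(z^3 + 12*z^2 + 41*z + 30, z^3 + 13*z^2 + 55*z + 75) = z + 5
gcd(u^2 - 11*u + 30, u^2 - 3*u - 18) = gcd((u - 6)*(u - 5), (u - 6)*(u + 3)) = u - 6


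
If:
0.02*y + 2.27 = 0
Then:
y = -113.50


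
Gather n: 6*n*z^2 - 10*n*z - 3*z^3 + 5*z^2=n*(6*z^2 - 10*z) - 3*z^3 + 5*z^2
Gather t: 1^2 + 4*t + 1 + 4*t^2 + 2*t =4*t^2 + 6*t + 2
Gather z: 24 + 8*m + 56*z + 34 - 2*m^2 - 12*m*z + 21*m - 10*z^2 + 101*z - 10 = -2*m^2 + 29*m - 10*z^2 + z*(157 - 12*m) + 48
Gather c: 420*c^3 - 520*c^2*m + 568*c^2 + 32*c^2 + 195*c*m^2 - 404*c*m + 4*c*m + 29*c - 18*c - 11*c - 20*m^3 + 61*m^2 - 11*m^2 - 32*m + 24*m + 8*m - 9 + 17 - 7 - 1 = 420*c^3 + c^2*(600 - 520*m) + c*(195*m^2 - 400*m) - 20*m^3 + 50*m^2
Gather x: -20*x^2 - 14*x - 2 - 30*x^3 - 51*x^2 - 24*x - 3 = -30*x^3 - 71*x^2 - 38*x - 5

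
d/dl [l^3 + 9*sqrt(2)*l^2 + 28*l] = 3*l^2 + 18*sqrt(2)*l + 28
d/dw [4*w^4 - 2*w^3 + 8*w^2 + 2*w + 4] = 16*w^3 - 6*w^2 + 16*w + 2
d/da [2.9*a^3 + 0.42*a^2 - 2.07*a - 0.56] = 8.7*a^2 + 0.84*a - 2.07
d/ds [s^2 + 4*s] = 2*s + 4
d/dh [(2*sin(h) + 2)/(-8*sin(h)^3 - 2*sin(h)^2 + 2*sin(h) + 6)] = (8*sin(h)^3 + 13*sin(h)^2 + 2*sin(h) + 2)*cos(h)/(4*sin(h)^3 + sin(h)^2 - sin(h) - 3)^2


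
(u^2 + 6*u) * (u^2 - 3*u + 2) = u^4 + 3*u^3 - 16*u^2 + 12*u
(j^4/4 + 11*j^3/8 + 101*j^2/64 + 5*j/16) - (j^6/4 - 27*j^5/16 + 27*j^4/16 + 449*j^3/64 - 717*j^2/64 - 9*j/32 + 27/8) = -j^6/4 + 27*j^5/16 - 23*j^4/16 - 361*j^3/64 + 409*j^2/32 + 19*j/32 - 27/8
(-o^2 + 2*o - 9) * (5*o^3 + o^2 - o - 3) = -5*o^5 + 9*o^4 - 42*o^3 - 8*o^2 + 3*o + 27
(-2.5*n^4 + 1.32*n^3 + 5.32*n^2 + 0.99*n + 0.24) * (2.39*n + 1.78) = -5.975*n^5 - 1.2952*n^4 + 15.0644*n^3 + 11.8357*n^2 + 2.3358*n + 0.4272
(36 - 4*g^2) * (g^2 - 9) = -4*g^4 + 72*g^2 - 324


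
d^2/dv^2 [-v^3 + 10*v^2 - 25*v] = 20 - 6*v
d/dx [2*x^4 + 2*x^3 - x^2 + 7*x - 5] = 8*x^3 + 6*x^2 - 2*x + 7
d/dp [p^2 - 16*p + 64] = 2*p - 16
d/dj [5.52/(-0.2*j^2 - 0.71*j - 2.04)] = (2.208*j + 3.9192)/(0.2*j^2 + 0.71*j + 2.04)^2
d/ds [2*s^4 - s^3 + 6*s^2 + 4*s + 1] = 8*s^3 - 3*s^2 + 12*s + 4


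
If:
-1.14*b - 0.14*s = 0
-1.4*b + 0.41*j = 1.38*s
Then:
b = -0.12280701754386*s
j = 2.94651262302097*s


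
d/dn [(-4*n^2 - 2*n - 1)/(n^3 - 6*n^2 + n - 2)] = (4*n^4 + 4*n^3 - 13*n^2 + 4*n + 5)/(n^6 - 12*n^5 + 38*n^4 - 16*n^3 + 25*n^2 - 4*n + 4)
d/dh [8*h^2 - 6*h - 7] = 16*h - 6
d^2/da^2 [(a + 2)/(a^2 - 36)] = 2*(4*a^2*(a + 2) - (3*a + 2)*(a^2 - 36))/(a^2 - 36)^3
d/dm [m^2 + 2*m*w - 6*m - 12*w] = 2*m + 2*w - 6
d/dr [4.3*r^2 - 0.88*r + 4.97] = 8.6*r - 0.88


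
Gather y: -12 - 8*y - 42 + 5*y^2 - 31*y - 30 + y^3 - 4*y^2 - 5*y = y^3 + y^2 - 44*y - 84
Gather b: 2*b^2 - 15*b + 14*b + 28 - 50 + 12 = 2*b^2 - b - 10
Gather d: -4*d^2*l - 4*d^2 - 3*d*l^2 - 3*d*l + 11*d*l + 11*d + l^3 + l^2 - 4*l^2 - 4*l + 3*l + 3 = d^2*(-4*l - 4) + d*(-3*l^2 + 8*l + 11) + l^3 - 3*l^2 - l + 3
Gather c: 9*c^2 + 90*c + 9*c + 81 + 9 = 9*c^2 + 99*c + 90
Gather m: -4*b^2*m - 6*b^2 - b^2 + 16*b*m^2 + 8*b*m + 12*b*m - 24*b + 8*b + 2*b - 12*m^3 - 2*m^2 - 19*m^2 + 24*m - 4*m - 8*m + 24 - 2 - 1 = -7*b^2 - 14*b - 12*m^3 + m^2*(16*b - 21) + m*(-4*b^2 + 20*b + 12) + 21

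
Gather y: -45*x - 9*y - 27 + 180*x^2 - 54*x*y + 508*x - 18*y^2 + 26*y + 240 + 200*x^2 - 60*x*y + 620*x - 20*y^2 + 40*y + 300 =380*x^2 + 1083*x - 38*y^2 + y*(57 - 114*x) + 513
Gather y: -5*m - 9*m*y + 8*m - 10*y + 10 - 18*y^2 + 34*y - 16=3*m - 18*y^2 + y*(24 - 9*m) - 6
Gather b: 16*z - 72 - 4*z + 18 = 12*z - 54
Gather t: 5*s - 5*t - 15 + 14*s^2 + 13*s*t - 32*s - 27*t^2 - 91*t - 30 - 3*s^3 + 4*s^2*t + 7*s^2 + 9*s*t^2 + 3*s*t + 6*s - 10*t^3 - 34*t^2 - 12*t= -3*s^3 + 21*s^2 - 21*s - 10*t^3 + t^2*(9*s - 61) + t*(4*s^2 + 16*s - 108) - 45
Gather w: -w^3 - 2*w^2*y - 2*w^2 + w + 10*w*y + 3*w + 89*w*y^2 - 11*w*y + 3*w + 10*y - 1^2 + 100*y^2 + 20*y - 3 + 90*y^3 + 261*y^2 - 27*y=-w^3 + w^2*(-2*y - 2) + w*(89*y^2 - y + 7) + 90*y^3 + 361*y^2 + 3*y - 4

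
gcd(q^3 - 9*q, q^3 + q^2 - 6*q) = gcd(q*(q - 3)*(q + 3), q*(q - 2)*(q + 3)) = q^2 + 3*q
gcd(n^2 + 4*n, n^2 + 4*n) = n^2 + 4*n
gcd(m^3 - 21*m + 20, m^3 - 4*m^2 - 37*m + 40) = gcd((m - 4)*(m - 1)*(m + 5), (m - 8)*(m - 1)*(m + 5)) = m^2 + 4*m - 5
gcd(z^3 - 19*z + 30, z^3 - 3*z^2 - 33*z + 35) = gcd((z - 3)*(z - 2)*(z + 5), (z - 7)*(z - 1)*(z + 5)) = z + 5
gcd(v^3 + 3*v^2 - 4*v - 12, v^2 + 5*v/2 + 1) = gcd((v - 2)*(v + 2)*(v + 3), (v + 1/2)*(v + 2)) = v + 2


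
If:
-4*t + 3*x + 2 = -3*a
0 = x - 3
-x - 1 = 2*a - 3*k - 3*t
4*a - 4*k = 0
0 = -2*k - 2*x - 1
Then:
No Solution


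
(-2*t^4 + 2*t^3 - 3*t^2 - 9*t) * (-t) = 2*t^5 - 2*t^4 + 3*t^3 + 9*t^2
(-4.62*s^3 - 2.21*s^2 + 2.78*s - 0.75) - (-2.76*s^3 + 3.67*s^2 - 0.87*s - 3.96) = -1.86*s^3 - 5.88*s^2 + 3.65*s + 3.21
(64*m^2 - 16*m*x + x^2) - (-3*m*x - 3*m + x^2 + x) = 64*m^2 - 13*m*x + 3*m - x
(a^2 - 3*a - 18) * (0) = 0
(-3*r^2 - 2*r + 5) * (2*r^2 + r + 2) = -6*r^4 - 7*r^3 + 2*r^2 + r + 10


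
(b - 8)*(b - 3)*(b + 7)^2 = b^4 + 3*b^3 - 81*b^2 - 203*b + 1176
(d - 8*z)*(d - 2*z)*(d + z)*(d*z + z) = d^4*z - 9*d^3*z^2 + d^3*z + 6*d^2*z^3 - 9*d^2*z^2 + 16*d*z^4 + 6*d*z^3 + 16*z^4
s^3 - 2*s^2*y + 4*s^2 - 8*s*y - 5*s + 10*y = (s - 1)*(s + 5)*(s - 2*y)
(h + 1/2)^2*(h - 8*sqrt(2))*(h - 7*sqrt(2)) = h^4 - 15*sqrt(2)*h^3 + h^3 - 15*sqrt(2)*h^2 + 449*h^2/4 - 15*sqrt(2)*h/4 + 112*h + 28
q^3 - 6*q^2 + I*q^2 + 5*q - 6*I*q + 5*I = (q - 5)*(q - 1)*(q + I)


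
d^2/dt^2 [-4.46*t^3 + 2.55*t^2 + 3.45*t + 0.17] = 5.1 - 26.76*t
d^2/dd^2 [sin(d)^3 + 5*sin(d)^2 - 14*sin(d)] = -9*sin(d)^3 - 20*sin(d)^2 + 20*sin(d) + 10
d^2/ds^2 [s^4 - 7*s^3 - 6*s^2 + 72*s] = 12*s^2 - 42*s - 12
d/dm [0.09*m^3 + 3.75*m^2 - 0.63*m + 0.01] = 0.27*m^2 + 7.5*m - 0.63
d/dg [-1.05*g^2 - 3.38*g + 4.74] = -2.1*g - 3.38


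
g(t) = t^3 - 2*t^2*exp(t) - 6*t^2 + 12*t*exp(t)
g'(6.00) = -4805.15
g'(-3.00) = 61.51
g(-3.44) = -113.79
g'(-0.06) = 11.57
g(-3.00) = -83.69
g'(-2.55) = 48.44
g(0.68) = 11.82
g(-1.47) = -21.19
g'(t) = -2*t^2*exp(t) + 3*t^2 + 8*t*exp(t) - 12*t + 12*exp(t)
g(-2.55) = -59.00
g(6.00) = 0.00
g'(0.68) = 25.83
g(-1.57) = -23.60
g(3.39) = 494.97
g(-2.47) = -55.21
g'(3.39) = 472.48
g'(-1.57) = 25.09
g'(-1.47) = 23.18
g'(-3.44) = 75.52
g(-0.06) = -0.71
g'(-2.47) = 46.25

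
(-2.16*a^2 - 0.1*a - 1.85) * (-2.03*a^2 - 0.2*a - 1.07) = 4.3848*a^4 + 0.635*a^3 + 6.0867*a^2 + 0.477*a + 1.9795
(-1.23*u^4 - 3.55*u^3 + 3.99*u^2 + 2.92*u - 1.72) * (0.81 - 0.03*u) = 0.0369*u^5 - 0.8898*u^4 - 2.9952*u^3 + 3.1443*u^2 + 2.4168*u - 1.3932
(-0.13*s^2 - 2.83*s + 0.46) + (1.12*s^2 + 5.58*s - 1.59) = 0.99*s^2 + 2.75*s - 1.13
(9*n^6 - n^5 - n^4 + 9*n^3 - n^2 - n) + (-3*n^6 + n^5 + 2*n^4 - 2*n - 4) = 6*n^6 + n^4 + 9*n^3 - n^2 - 3*n - 4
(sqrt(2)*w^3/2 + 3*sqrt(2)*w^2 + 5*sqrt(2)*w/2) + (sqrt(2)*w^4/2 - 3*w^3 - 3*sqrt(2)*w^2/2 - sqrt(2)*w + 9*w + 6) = sqrt(2)*w^4/2 - 3*w^3 + sqrt(2)*w^3/2 + 3*sqrt(2)*w^2/2 + 3*sqrt(2)*w/2 + 9*w + 6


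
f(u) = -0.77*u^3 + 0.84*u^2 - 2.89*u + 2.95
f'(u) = -2.31*u^2 + 1.68*u - 2.89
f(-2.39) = 25.17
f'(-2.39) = -20.10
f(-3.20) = 46.03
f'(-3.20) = -31.92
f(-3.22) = 46.67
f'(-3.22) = -32.25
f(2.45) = -10.41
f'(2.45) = -12.64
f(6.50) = -191.81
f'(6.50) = -89.57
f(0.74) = 0.96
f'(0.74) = -2.91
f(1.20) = -0.64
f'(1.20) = -4.20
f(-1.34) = 10.18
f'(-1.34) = -9.29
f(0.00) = 2.95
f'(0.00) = -2.89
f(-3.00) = 39.97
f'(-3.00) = -28.72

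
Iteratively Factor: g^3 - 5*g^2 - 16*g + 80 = (g + 4)*(g^2 - 9*g + 20) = (g - 4)*(g + 4)*(g - 5)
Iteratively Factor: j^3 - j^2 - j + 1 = (j - 1)*(j^2 - 1) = (j - 1)^2*(j + 1)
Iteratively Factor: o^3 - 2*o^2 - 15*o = (o - 5)*(o^2 + 3*o) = o*(o - 5)*(o + 3)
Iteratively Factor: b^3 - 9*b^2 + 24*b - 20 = (b - 5)*(b^2 - 4*b + 4) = (b - 5)*(b - 2)*(b - 2)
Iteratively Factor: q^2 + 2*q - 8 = (q + 4)*(q - 2)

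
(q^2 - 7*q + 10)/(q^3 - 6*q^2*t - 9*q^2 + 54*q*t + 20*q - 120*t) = (q - 2)/(q^2 - 6*q*t - 4*q + 24*t)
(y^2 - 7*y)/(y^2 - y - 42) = y/(y + 6)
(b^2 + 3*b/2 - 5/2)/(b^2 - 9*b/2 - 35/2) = (b - 1)/(b - 7)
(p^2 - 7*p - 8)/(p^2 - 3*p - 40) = (p + 1)/(p + 5)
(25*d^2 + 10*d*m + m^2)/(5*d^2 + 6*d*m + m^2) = (5*d + m)/(d + m)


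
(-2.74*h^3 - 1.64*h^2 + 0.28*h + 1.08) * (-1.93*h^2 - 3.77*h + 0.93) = 5.2882*h^5 + 13.495*h^4 + 3.0942*h^3 - 4.6652*h^2 - 3.8112*h + 1.0044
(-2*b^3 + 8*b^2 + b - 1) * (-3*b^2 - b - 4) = 6*b^5 - 22*b^4 - 3*b^3 - 30*b^2 - 3*b + 4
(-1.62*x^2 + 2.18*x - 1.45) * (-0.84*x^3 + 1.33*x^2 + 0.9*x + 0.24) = 1.3608*x^5 - 3.9858*x^4 + 2.6594*x^3 - 0.3553*x^2 - 0.7818*x - 0.348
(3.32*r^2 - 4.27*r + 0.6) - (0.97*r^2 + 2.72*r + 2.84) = 2.35*r^2 - 6.99*r - 2.24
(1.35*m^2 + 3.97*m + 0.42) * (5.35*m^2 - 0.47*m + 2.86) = 7.2225*m^4 + 20.605*m^3 + 4.2421*m^2 + 11.1568*m + 1.2012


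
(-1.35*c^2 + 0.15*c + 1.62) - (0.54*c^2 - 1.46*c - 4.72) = -1.89*c^2 + 1.61*c + 6.34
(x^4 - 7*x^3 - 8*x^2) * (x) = x^5 - 7*x^4 - 8*x^3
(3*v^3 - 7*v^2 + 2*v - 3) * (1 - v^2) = -3*v^5 + 7*v^4 + v^3 - 4*v^2 + 2*v - 3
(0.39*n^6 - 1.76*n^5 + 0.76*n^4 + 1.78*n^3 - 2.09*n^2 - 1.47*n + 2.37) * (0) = 0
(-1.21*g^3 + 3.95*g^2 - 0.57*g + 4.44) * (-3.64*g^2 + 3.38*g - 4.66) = 4.4044*g^5 - 18.4678*g^4 + 21.0644*g^3 - 36.4952*g^2 + 17.6634*g - 20.6904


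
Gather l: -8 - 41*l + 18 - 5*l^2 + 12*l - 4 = -5*l^2 - 29*l + 6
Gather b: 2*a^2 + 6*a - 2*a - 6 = 2*a^2 + 4*a - 6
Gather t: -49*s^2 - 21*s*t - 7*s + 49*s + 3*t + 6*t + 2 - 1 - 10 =-49*s^2 + 42*s + t*(9 - 21*s) - 9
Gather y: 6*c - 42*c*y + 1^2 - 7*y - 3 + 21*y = 6*c + y*(14 - 42*c) - 2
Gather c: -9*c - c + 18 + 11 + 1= 30 - 10*c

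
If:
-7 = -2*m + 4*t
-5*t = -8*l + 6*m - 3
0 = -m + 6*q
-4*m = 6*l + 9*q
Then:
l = -517/760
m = 141/190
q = 47/380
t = -131/95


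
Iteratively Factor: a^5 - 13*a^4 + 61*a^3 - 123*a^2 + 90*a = (a - 3)*(a^4 - 10*a^3 + 31*a^2 - 30*a) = (a - 5)*(a - 3)*(a^3 - 5*a^2 + 6*a) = (a - 5)*(a - 3)*(a - 2)*(a^2 - 3*a) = (a - 5)*(a - 3)^2*(a - 2)*(a)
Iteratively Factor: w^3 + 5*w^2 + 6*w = (w)*(w^2 + 5*w + 6) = w*(w + 3)*(w + 2)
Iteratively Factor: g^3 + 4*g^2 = (g + 4)*(g^2) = g*(g + 4)*(g)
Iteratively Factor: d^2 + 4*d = (d + 4)*(d)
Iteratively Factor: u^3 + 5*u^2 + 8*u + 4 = (u + 1)*(u^2 + 4*u + 4) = (u + 1)*(u + 2)*(u + 2)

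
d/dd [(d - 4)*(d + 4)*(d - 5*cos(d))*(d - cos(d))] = 6*d^3*sin(d) + 4*d^3 - 5*d^2*sin(2*d) - 18*d^2*cos(d) - 96*d*sin(d) + 10*d*cos(d)^2 - 32*d + 80*sin(2*d) + 96*cos(d)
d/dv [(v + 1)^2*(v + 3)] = (v + 1)*(3*v + 7)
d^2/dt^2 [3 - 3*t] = 0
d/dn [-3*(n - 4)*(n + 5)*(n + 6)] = -9*n^2 - 42*n + 42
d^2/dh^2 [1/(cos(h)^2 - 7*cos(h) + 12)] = (-4*sin(h)^4 + 3*sin(h)^2 - 441*cos(h)/4 + 21*cos(3*h)/4 + 75)/((cos(h) - 4)^3*(cos(h) - 3)^3)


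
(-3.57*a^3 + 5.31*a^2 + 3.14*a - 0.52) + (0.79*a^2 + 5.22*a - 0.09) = -3.57*a^3 + 6.1*a^2 + 8.36*a - 0.61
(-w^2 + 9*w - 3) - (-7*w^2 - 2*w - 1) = 6*w^2 + 11*w - 2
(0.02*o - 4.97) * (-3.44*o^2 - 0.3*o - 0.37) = -0.0688*o^3 + 17.0908*o^2 + 1.4836*o + 1.8389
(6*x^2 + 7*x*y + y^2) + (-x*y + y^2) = 6*x^2 + 6*x*y + 2*y^2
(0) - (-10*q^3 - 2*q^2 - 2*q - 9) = 10*q^3 + 2*q^2 + 2*q + 9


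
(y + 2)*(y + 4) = y^2 + 6*y + 8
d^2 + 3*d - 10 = (d - 2)*(d + 5)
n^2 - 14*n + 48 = (n - 8)*(n - 6)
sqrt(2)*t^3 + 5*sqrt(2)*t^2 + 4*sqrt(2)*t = t*(t + 4)*(sqrt(2)*t + sqrt(2))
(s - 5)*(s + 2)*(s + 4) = s^3 + s^2 - 22*s - 40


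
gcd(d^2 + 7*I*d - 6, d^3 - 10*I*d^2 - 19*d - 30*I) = d + I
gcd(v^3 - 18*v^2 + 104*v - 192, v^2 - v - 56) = v - 8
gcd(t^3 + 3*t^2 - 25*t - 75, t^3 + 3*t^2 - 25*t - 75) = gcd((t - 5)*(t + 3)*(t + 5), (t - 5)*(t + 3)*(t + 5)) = t^3 + 3*t^2 - 25*t - 75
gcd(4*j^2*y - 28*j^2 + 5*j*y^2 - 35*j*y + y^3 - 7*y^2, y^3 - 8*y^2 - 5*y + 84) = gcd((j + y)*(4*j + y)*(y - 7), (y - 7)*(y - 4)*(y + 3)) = y - 7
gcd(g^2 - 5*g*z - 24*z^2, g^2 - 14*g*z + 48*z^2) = -g + 8*z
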